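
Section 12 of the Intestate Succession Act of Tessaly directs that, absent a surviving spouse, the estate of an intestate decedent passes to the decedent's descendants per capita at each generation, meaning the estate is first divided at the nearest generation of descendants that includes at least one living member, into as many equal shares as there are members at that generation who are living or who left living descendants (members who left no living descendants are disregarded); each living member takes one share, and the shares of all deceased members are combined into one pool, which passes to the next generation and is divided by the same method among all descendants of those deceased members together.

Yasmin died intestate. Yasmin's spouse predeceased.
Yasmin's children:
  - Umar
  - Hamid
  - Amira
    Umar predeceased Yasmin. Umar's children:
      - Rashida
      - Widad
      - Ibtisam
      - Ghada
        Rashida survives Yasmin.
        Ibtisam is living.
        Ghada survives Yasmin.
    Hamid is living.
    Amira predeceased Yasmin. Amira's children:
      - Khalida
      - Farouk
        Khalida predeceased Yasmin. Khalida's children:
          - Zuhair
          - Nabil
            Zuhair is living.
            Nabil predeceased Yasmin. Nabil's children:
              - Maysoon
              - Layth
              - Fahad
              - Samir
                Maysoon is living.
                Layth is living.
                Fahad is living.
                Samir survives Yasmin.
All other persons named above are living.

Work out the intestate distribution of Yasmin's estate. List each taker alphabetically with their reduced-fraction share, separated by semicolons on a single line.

Fahad 1/72; Farouk 1/9; Ghada 1/9; Hamid 1/3; Ibtisam 1/9; Layth 1/72; Maysoon 1/72; Rashida 1/9; Samir 1/72; Widad 1/9; Zuhair 1/18

There is no surviving spouse, so the entire estate passes to Yasmin's descendants per capita at each generation.
At generation 1 (Umar, Hamid, Amira) there are 3 shares of (1)/3 = 1/3 each.
Living: Hamid — each takes 1/3.
Deceased: Umar and Amira. Their combined 2/3 is pooled and carried to generation 2.
At generation 2 (Rashida, Widad, Ibtisam, Ghada, Khalida, Farouk) there are 6 shares of (2/3)/6 = 1/9 each.
Living: Rashida, Widad, Ibtisam, Ghada, and Farouk — each takes 1/9.
Deceased: Khalida. That 1/9 share is carried to generation 3.
At generation 3 (Zuhair, Nabil) there are 2 shares of (1/9)/2 = 1/18 each.
Living: Zuhair — each takes 1/18.
Deceased: Nabil. That 1/18 share is carried to generation 4.
At generation 4 (Maysoon, Layth, Fahad, Samir) there are 4 shares of (1/18)/4 = 1/72 each.
Living: Maysoon, Layth, Fahad, and Samir — each takes 1/72.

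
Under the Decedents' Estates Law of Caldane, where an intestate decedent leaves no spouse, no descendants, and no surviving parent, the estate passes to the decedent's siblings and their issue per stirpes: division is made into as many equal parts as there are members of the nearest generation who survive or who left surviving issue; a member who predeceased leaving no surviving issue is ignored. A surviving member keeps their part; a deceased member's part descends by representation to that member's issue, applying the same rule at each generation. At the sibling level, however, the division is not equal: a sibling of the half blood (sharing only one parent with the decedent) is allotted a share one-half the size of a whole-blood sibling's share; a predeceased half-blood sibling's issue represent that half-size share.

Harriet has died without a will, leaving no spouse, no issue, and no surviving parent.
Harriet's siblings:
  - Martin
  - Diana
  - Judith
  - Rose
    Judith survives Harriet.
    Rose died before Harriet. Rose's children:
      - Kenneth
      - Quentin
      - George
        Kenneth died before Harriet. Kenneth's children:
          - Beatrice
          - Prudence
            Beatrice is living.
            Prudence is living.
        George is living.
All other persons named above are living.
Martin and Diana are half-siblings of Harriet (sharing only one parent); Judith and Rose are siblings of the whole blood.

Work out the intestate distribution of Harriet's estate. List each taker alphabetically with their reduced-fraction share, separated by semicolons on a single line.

Beatrice 1/18; Diana 1/6; George 1/9; Judith 1/3; Martin 1/6; Prudence 1/18; Quentin 1/9

No spouse, descendants, or parent survives, so the estate passes to Harriet's siblings per stirpes.
Half-blood siblings count for one-half the weight of whole-blood siblings at the initial division.
Dividing 1 in proportion to weights (total weight 3): Martin (weight 1/2) → 1/6; Diana (weight 1/2) → 1/6; Judith (weight 1) → 1/3; Rose (weight 1) → 1/3.
Martin is living and takes 1/6.
Diana is living and takes 1/6.
Judith is living and takes 1/3.
Rose predeceased; the 1/3 allotted to Rose's branch passes to Rose's issue by representation.
The 1/3 is divided into 3 equal shares of 1/9 among Kenneth, Quentin, George.
Kenneth predeceased; the 1/9 allotted to Kenneth's branch passes to Kenneth's issue by representation.
The 1/9 is divided into 2 equal shares of 1/18 among Beatrice, Prudence.
Beatrice is living and takes 1/18.
Prudence is living and takes 1/18.
Quentin is living and takes 1/9.
George is living and takes 1/9.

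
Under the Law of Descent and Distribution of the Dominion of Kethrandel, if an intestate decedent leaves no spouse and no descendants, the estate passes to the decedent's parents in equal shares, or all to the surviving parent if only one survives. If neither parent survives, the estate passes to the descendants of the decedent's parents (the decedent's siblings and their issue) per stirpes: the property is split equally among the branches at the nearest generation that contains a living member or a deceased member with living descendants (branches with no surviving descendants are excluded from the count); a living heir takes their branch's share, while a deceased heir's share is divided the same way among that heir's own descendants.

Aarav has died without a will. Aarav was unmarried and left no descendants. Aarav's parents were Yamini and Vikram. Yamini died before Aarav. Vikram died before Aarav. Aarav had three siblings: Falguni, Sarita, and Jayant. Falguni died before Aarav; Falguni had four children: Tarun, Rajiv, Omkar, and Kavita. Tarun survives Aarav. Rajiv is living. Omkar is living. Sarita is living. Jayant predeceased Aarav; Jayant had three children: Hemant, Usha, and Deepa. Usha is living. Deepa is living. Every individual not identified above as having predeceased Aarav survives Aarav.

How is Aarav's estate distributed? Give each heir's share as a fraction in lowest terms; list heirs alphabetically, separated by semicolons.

Deepa 1/9; Hemant 1/9; Kavita 1/12; Omkar 1/12; Rajiv 1/12; Sarita 1/3; Tarun 1/12; Usha 1/9

Neither parent survives and there are no descendants, so the estate passes to Aarav's siblings and their issue per stirpes.
The estate is divided into 3 equal shares of 1/3 among Falguni, Sarita, Jayant.
Falguni predeceased; the 1/3 allotted to Falguni's branch passes to Falguni's issue by representation.
The 1/3 is divided into 4 equal shares of 1/12 among Tarun, Rajiv, Omkar, Kavita.
Tarun is living and takes 1/12.
Rajiv is living and takes 1/12.
Omkar is living and takes 1/12.
Kavita is living and takes 1/12.
Sarita is living and takes 1/3.
Jayant predeceased; the 1/3 allotted to Jayant's branch passes to Jayant's issue by representation.
The 1/3 is divided into 3 equal shares of 1/9 among Hemant, Usha, Deepa.
Hemant is living and takes 1/9.
Usha is living and takes 1/9.
Deepa is living and takes 1/9.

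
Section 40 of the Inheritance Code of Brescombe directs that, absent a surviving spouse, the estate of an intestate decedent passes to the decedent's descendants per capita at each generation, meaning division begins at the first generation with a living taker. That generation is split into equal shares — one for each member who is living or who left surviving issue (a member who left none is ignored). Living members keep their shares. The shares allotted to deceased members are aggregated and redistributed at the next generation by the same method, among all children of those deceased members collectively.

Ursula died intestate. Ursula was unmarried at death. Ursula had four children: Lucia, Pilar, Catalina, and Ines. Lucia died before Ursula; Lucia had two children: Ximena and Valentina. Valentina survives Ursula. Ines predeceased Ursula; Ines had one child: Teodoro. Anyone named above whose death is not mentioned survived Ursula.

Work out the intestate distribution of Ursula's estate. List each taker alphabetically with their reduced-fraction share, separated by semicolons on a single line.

Catalina 1/4; Pilar 1/4; Teodoro 1/6; Valentina 1/6; Ximena 1/6

There is no surviving spouse, so the entire estate passes to Ursula's descendants per capita at each generation.
At generation 1 (Lucia, Pilar, Catalina, Ines) there are 4 shares of (1)/4 = 1/4 each.
Living: Pilar and Catalina — each takes 1/4.
Deceased: Lucia and Ines. Their combined 1/2 is pooled and carried to generation 2.
At generation 2 (Ximena, Valentina, Teodoro) there are 3 shares of (1/2)/3 = 1/6 each.
Living: Ximena, Valentina, and Teodoro — each takes 1/6.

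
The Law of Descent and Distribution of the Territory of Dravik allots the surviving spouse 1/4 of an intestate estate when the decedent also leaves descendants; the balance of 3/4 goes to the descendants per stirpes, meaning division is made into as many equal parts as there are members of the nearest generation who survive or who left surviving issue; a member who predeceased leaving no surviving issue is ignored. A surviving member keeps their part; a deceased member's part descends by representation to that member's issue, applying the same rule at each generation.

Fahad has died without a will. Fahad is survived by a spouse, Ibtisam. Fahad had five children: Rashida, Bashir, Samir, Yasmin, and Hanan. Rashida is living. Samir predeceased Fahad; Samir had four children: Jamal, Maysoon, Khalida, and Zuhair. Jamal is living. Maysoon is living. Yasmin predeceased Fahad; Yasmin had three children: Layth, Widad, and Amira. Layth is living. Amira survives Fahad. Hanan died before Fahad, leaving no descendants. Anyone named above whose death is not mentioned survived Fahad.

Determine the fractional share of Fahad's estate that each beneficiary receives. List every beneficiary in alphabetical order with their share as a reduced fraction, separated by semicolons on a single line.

Ibtisam, as surviving spouse, takes 1/4.
The remaining 3/4 passes to Fahad's descendants per stirpes.
Hanan left no surviving issue, so that branch lapses and is disregarded.
The 3/4 is divided into 4 equal shares of 3/16 among Rashida, Bashir, Samir, Yasmin.
Rashida is living and takes 3/16.
Bashir is living and takes 3/16.
Samir predeceased; the 3/16 allotted to Samir's branch passes to Samir's issue by representation.
The 3/16 is divided into 4 equal shares of 3/64 among Jamal, Maysoon, Khalida, Zuhair.
Jamal is living and takes 3/64.
Maysoon is living and takes 3/64.
Khalida is living and takes 3/64.
Zuhair is living and takes 3/64.
Yasmin predeceased; the 3/16 allotted to Yasmin's branch passes to Yasmin's issue by representation.
The 3/16 is divided into 3 equal shares of 1/16 among Layth, Widad, Amira.
Layth is living and takes 1/16.
Widad is living and takes 1/16.
Amira is living and takes 1/16.

Amira 1/16; Bashir 3/16; Ibtisam 1/4; Jamal 3/64; Khalida 3/64; Layth 1/16; Maysoon 3/64; Rashida 3/16; Widad 1/16; Zuhair 3/64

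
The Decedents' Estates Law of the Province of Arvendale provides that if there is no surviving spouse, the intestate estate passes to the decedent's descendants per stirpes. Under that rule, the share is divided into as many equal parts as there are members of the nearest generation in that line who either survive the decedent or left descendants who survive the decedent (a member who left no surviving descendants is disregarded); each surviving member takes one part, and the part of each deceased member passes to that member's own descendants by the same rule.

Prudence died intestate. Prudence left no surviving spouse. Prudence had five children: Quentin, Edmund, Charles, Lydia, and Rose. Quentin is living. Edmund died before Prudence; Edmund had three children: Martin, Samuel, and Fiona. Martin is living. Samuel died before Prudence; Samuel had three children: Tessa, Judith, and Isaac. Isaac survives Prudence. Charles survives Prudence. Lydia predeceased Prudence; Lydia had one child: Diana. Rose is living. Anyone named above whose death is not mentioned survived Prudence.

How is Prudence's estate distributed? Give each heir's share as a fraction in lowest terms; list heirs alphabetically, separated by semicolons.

There is no surviving spouse, so the entire estate passes to Prudence's descendants per stirpes.
The estate is divided into 5 equal shares of 1/5 among Quentin, Edmund, Charles, Lydia, Rose.
Quentin is living and takes 1/5.
Edmund predeceased; the 1/5 allotted to Edmund's branch passes to Edmund's issue by representation.
The 1/5 is divided into 3 equal shares of 1/15 among Martin, Samuel, Fiona.
Martin is living and takes 1/15.
Samuel predeceased; the 1/15 allotted to Samuel's branch passes to Samuel's issue by representation.
The 1/15 is divided into 3 equal shares of 1/45 among Tessa, Judith, Isaac.
Tessa is living and takes 1/45.
Judith is living and takes 1/45.
Isaac is living and takes 1/45.
Fiona is living and takes 1/15.
Charles is living and takes 1/5.
Lydia predeceased; the 1/5 allotted to Lydia's branch passes to Lydia's issue by representation.
Diana is the sole taker at this level and receives the full 1/5.
Rose is living and takes 1/5.

Charles 1/5; Diana 1/5; Fiona 1/15; Isaac 1/45; Judith 1/45; Martin 1/15; Quentin 1/5; Rose 1/5; Tessa 1/45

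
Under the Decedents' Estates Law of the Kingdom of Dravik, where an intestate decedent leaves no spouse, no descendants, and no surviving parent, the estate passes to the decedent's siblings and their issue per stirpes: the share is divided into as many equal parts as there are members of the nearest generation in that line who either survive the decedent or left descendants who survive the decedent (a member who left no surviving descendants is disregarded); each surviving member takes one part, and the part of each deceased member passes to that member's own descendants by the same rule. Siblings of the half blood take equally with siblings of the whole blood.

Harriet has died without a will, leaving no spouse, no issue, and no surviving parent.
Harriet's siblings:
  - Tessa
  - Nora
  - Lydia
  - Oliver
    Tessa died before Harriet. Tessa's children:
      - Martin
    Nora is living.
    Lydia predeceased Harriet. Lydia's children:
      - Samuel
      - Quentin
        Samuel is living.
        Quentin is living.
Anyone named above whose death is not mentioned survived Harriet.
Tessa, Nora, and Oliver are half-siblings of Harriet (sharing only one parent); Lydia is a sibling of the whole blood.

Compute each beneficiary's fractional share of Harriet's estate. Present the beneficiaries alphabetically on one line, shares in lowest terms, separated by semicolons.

No spouse, descendants, or parent survives, so the estate passes to Harriet's siblings per stirpes.
Half-blood and whole-blood siblings take equally under the stated rule.
The estate is divided into 4 equal shares of 1/4 among Tessa, Nora, Lydia, Oliver.
Tessa predeceased; the 1/4 allotted to Tessa's branch passes to Tessa's issue by representation.
Martin is the sole taker at this level and receives the full 1/4.
Nora is living and takes 1/4.
Lydia predeceased; the 1/4 allotted to Lydia's branch passes to Lydia's issue by representation.
The 1/4 is divided into 2 equal shares of 1/8 among Samuel, Quentin.
Samuel is living and takes 1/8.
Quentin is living and takes 1/8.
Oliver is living and takes 1/4.

Martin 1/4; Nora 1/4; Oliver 1/4; Quentin 1/8; Samuel 1/8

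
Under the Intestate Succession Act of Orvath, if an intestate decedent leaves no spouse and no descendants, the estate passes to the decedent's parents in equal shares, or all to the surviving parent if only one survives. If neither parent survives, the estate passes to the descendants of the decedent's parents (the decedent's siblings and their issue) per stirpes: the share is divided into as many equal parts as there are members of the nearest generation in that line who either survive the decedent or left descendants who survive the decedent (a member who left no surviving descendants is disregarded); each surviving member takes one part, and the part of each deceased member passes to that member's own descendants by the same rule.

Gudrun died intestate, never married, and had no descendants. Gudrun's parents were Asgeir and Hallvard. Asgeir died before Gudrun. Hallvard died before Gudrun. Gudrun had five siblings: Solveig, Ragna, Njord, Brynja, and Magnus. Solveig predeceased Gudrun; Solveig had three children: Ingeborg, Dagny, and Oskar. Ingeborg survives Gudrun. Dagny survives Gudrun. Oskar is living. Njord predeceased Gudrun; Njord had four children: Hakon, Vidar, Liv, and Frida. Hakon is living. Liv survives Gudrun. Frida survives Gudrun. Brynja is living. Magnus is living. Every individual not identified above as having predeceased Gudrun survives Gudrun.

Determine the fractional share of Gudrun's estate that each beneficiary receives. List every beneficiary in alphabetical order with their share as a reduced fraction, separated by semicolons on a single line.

Neither parent survives and there are no descendants, so the estate passes to Gudrun's siblings and their issue per stirpes.
The estate is divided into 5 equal shares of 1/5 among Solveig, Ragna, Njord, Brynja, Magnus.
Solveig predeceased; the 1/5 allotted to Solveig's branch passes to Solveig's issue by representation.
The 1/5 is divided into 3 equal shares of 1/15 among Ingeborg, Dagny, Oskar.
Ingeborg is living and takes 1/15.
Dagny is living and takes 1/15.
Oskar is living and takes 1/15.
Ragna is living and takes 1/5.
Njord predeceased; the 1/5 allotted to Njord's branch passes to Njord's issue by representation.
The 1/5 is divided into 4 equal shares of 1/20 among Hakon, Vidar, Liv, Frida.
Hakon is living and takes 1/20.
Vidar is living and takes 1/20.
Liv is living and takes 1/20.
Frida is living and takes 1/20.
Brynja is living and takes 1/5.
Magnus is living and takes 1/5.

Brynja 1/5; Dagny 1/15; Frida 1/20; Hakon 1/20; Ingeborg 1/15; Liv 1/20; Magnus 1/5; Oskar 1/15; Ragna 1/5; Vidar 1/20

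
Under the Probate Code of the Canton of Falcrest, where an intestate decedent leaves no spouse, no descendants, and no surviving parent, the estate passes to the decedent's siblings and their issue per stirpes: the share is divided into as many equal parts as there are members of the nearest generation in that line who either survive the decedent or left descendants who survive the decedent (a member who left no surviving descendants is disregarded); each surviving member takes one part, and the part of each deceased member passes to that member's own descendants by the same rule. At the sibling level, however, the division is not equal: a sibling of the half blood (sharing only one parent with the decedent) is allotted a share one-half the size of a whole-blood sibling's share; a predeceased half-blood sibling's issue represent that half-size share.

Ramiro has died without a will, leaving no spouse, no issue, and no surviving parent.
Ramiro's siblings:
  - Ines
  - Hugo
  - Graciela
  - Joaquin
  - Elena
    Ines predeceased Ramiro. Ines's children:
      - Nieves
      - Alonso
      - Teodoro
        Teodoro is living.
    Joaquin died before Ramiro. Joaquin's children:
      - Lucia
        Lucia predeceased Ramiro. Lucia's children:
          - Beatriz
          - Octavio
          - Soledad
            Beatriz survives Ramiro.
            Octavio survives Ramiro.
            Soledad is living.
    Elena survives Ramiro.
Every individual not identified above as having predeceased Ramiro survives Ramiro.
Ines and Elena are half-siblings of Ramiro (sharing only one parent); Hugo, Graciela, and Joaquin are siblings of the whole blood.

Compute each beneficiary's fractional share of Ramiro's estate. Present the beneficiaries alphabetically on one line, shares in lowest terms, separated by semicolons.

Alonso 1/24; Beatriz 1/12; Elena 1/8; Graciela 1/4; Hugo 1/4; Nieves 1/24; Octavio 1/12; Soledad 1/12; Teodoro 1/24

No spouse, descendants, or parent survives, so the estate passes to Ramiro's siblings per stirpes.
Half-blood siblings count for one-half the weight of whole-blood siblings at the initial division.
Dividing 1 in proportion to weights (total weight 4): Ines (weight 1/2) → 1/8; Hugo (weight 1) → 1/4; Graciela (weight 1) → 1/4; Joaquin (weight 1) → 1/4; Elena (weight 1/2) → 1/8.
Ines predeceased; the 1/8 allotted to Ines's branch passes to Ines's issue by representation.
The 1/8 is divided into 3 equal shares of 1/24 among Nieves, Alonso, Teodoro.
Nieves is living and takes 1/24.
Alonso is living and takes 1/24.
Teodoro is living and takes 1/24.
Hugo is living and takes 1/4.
Graciela is living and takes 1/4.
Joaquin predeceased; the 1/4 allotted to Joaquin's branch passes to Joaquin's issue by representation.
Lucia's line is the sole branch at this level, so the full 1/4 passes to Lucia's issue by representation.
The 1/4 is divided into 3 equal shares of 1/12 among Beatriz, Octavio, Soledad.
Beatriz is living and takes 1/12.
Octavio is living and takes 1/12.
Soledad is living and takes 1/12.
Elena is living and takes 1/8.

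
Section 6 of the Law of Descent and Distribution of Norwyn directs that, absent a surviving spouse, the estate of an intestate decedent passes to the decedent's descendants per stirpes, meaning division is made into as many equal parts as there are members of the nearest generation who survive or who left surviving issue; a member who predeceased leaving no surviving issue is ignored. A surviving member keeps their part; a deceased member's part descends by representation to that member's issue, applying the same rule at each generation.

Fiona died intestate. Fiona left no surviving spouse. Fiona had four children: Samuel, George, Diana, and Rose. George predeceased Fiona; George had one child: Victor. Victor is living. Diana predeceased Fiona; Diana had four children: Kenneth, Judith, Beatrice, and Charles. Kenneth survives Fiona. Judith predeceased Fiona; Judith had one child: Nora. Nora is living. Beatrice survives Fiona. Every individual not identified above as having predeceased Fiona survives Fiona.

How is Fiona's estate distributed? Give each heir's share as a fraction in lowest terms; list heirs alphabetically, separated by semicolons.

Beatrice 1/16; Charles 1/16; Kenneth 1/16; Nora 1/16; Rose 1/4; Samuel 1/4; Victor 1/4

There is no surviving spouse, so the entire estate passes to Fiona's descendants per stirpes.
The estate is divided into 4 equal shares of 1/4 among Samuel, George, Diana, Rose.
Samuel is living and takes 1/4.
George predeceased; the 1/4 allotted to George's branch passes to George's issue by representation.
Victor is the sole taker at this level and receives the full 1/4.
Diana predeceased; the 1/4 allotted to Diana's branch passes to Diana's issue by representation.
The 1/4 is divided into 4 equal shares of 1/16 among Kenneth, Judith, Beatrice, Charles.
Kenneth is living and takes 1/16.
Judith predeceased; the 1/16 allotted to Judith's branch passes to Judith's issue by representation.
Nora is the sole taker at this level and receives the full 1/16.
Beatrice is living and takes 1/16.
Charles is living and takes 1/16.
Rose is living and takes 1/4.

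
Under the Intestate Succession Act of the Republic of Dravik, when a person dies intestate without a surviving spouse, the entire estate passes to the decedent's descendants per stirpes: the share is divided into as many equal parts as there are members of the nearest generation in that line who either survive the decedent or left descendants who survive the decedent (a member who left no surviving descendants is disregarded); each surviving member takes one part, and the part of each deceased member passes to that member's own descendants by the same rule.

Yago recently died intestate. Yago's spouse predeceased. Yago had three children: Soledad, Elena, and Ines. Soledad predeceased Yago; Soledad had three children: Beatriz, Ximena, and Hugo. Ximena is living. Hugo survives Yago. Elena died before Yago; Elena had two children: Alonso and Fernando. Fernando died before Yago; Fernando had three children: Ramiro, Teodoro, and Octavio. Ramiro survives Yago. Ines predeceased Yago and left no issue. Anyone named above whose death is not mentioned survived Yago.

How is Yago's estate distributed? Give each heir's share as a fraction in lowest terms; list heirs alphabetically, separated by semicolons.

Alonso 1/4; Beatriz 1/6; Hugo 1/6; Octavio 1/12; Ramiro 1/12; Teodoro 1/12; Ximena 1/6

There is no surviving spouse, so the entire estate passes to Yago's descendants per stirpes.
Ines left no surviving issue, so that branch lapses and is disregarded.
The estate is divided into 2 equal shares of 1/2 among Soledad, Elena.
Soledad predeceased; the 1/2 allotted to Soledad's branch passes to Soledad's issue by representation.
The 1/2 is divided into 3 equal shares of 1/6 among Beatriz, Ximena, Hugo.
Beatriz is living and takes 1/6.
Ximena is living and takes 1/6.
Hugo is living and takes 1/6.
Elena predeceased; the 1/2 allotted to Elena's branch passes to Elena's issue by representation.
The 1/2 is divided into 2 equal shares of 1/4 among Alonso, Fernando.
Alonso is living and takes 1/4.
Fernando predeceased; the 1/4 allotted to Fernando's branch passes to Fernando's issue by representation.
The 1/4 is divided into 3 equal shares of 1/12 among Ramiro, Teodoro, Octavio.
Ramiro is living and takes 1/12.
Teodoro is living and takes 1/12.
Octavio is living and takes 1/12.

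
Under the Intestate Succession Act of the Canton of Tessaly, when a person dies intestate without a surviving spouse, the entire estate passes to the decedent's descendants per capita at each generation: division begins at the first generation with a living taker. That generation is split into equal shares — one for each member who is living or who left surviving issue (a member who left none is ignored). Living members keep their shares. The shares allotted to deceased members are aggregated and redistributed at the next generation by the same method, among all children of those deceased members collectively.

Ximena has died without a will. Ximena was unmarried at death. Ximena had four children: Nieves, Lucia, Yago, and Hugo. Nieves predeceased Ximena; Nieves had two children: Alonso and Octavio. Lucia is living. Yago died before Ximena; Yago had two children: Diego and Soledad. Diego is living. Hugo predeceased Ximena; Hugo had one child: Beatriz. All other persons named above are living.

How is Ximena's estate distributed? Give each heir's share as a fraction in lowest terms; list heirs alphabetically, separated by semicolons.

Alonso 3/20; Beatriz 3/20; Diego 3/20; Lucia 1/4; Octavio 3/20; Soledad 3/20

There is no surviving spouse, so the entire estate passes to Ximena's descendants per capita at each generation.
At generation 1 (Nieves, Lucia, Yago, Hugo) there are 4 shares of (1)/4 = 1/4 each.
Living: Lucia — each takes 1/4.
Deceased: Nieves, Yago, and Hugo. Their combined 3/4 is pooled and carried to generation 2.
At generation 2 (Alonso, Octavio, Diego, Soledad, Beatriz) there are 5 shares of (3/4)/5 = 3/20 each.
Living: Alonso, Octavio, Diego, Soledad, and Beatriz — each takes 3/20.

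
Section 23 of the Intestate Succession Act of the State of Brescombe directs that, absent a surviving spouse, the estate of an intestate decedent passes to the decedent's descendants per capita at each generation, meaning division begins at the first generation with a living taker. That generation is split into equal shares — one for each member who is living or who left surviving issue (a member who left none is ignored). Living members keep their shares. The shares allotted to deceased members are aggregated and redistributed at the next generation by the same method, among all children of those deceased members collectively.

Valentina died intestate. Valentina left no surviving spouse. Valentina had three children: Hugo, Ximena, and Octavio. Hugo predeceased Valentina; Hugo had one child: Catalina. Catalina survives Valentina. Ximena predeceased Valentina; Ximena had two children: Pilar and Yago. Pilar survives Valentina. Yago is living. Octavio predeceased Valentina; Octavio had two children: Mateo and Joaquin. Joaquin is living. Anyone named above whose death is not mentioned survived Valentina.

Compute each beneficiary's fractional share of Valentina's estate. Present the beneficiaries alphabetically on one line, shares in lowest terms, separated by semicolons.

There is no surviving spouse, so the entire estate passes to Valentina's descendants per capita at each generation.
No one at generation 1 (Hugo, Ximena, Octavio) is living; moving to the next generation.
At generation 2 (Catalina, Pilar, Yago, Mateo, Joaquin) there are 5 shares of (1)/5 = 1/5 each.
Living: Catalina, Pilar, Yago, Mateo, and Joaquin — each takes 1/5.

Catalina 1/5; Joaquin 1/5; Mateo 1/5; Pilar 1/5; Yago 1/5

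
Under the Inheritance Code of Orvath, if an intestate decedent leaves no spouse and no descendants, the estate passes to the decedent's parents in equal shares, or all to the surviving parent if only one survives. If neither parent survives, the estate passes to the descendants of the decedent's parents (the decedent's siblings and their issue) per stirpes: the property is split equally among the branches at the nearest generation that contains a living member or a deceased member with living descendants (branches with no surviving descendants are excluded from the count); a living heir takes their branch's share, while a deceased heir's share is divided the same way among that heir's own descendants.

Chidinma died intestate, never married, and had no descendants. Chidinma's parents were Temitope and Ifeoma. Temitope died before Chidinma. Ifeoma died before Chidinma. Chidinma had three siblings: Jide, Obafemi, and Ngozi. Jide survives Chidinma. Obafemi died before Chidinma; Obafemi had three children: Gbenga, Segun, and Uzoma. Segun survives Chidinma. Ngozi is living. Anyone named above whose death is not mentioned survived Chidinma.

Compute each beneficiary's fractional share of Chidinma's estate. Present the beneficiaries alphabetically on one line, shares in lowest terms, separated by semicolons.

Neither parent survives and there are no descendants, so the estate passes to Chidinma's siblings and their issue per stirpes.
The estate is divided into 3 equal shares of 1/3 among Jide, Obafemi, Ngozi.
Jide is living and takes 1/3.
Obafemi predeceased; the 1/3 allotted to Obafemi's branch passes to Obafemi's issue by representation.
The 1/3 is divided into 3 equal shares of 1/9 among Gbenga, Segun, Uzoma.
Gbenga is living and takes 1/9.
Segun is living and takes 1/9.
Uzoma is living and takes 1/9.
Ngozi is living and takes 1/3.

Gbenga 1/9; Jide 1/3; Ngozi 1/3; Segun 1/9; Uzoma 1/9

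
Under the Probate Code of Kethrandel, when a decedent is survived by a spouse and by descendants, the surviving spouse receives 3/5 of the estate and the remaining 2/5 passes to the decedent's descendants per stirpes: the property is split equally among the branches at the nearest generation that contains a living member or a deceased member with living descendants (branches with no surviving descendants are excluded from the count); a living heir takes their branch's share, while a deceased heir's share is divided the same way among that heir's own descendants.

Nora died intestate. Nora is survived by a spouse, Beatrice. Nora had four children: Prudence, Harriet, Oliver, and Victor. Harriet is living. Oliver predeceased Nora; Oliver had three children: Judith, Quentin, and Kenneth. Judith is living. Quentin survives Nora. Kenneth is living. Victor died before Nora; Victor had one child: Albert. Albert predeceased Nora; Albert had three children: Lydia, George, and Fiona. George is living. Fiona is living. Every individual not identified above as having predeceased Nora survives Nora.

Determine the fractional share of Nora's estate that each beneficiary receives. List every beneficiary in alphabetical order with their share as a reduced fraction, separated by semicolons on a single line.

Beatrice 3/5; Fiona 1/30; George 1/30; Harriet 1/10; Judith 1/30; Kenneth 1/30; Lydia 1/30; Prudence 1/10; Quentin 1/30

Beatrice, as surviving spouse, takes 3/5.
The remaining 2/5 passes to Nora's descendants per stirpes.
The 2/5 is divided into 4 equal shares of 1/10 among Prudence, Harriet, Oliver, Victor.
Prudence is living and takes 1/10.
Harriet is living and takes 1/10.
Oliver predeceased; the 1/10 allotted to Oliver's branch passes to Oliver's issue by representation.
The 1/10 is divided into 3 equal shares of 1/30 among Judith, Quentin, Kenneth.
Judith is living and takes 1/30.
Quentin is living and takes 1/30.
Kenneth is living and takes 1/30.
Victor predeceased; the 1/10 allotted to Victor's branch passes to Victor's issue by representation.
Albert's line is the sole branch at this level, so the full 1/10 passes to Albert's issue by representation.
The 1/10 is divided into 3 equal shares of 1/30 among Lydia, George, Fiona.
Lydia is living and takes 1/30.
George is living and takes 1/30.
Fiona is living and takes 1/30.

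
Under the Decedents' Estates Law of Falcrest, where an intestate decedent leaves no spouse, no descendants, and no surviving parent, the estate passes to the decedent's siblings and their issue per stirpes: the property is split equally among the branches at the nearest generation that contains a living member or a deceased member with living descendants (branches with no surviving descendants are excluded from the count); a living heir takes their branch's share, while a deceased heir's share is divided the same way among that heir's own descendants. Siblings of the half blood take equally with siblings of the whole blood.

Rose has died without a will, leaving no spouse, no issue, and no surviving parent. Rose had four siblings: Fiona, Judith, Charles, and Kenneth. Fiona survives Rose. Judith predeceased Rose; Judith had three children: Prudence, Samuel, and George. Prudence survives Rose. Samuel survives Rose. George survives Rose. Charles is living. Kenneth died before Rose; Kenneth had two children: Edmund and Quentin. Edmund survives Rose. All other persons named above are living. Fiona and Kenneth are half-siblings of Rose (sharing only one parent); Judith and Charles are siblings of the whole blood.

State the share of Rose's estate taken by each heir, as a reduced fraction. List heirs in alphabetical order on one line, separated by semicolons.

Charles 1/4; Edmund 1/8; Fiona 1/4; George 1/12; Prudence 1/12; Quentin 1/8; Samuel 1/12

No spouse, descendants, or parent survives, so the estate passes to Rose's siblings per stirpes.
Half-blood and whole-blood siblings take equally under the stated rule.
The estate is divided into 4 equal shares of 1/4 among Fiona, Judith, Charles, Kenneth.
Fiona is living and takes 1/4.
Judith predeceased; the 1/4 allotted to Judith's branch passes to Judith's issue by representation.
The 1/4 is divided into 3 equal shares of 1/12 among Prudence, Samuel, George.
Prudence is living and takes 1/12.
Samuel is living and takes 1/12.
George is living and takes 1/12.
Charles is living and takes 1/4.
Kenneth predeceased; the 1/4 allotted to Kenneth's branch passes to Kenneth's issue by representation.
The 1/4 is divided into 2 equal shares of 1/8 among Edmund, Quentin.
Edmund is living and takes 1/8.
Quentin is living and takes 1/8.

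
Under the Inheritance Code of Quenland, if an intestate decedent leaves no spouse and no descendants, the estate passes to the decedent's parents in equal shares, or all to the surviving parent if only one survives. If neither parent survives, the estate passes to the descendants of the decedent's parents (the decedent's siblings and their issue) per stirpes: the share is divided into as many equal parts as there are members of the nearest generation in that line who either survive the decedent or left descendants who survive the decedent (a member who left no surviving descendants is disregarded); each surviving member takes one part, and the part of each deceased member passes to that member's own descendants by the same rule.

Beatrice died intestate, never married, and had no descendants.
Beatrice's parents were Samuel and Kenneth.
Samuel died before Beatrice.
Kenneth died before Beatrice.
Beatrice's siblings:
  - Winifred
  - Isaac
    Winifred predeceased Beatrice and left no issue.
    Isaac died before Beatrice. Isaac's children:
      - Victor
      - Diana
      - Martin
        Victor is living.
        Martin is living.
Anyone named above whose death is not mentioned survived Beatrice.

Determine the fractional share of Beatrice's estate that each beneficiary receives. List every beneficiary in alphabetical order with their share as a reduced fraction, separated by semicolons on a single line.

Diana 1/3; Martin 1/3; Victor 1/3

Neither parent survives and there are no descendants, so the estate passes to Beatrice's siblings and their issue per stirpes.
Winifred left no surviving issue, so that branch lapses and is disregarded.
Isaac's line is the sole branch at this level, so the full 1 passes to Isaac's issue by representation.
The estate is divided into 3 equal shares of 1/3 among Victor, Diana, Martin.
Victor is living and takes 1/3.
Diana is living and takes 1/3.
Martin is living and takes 1/3.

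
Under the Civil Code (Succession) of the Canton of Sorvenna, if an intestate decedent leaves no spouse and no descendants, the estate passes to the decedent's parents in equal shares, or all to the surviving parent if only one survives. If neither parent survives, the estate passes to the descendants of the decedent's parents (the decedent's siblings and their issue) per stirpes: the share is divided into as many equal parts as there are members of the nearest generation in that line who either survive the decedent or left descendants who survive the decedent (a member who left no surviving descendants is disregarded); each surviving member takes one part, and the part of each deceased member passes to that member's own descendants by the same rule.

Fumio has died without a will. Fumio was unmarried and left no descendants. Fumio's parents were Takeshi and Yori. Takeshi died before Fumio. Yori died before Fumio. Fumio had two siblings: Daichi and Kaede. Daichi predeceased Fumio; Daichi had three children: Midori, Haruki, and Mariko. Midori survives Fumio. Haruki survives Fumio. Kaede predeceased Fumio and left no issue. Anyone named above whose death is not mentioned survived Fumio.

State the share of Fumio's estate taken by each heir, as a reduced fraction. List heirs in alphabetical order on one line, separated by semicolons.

Haruki 1/3; Mariko 1/3; Midori 1/3

Neither parent survives and there are no descendants, so the estate passes to Fumio's siblings and their issue per stirpes.
Kaede left no surviving issue, so that branch lapses and is disregarded.
Daichi's line is the sole branch at this level, so the full 1 passes to Daichi's issue by representation.
The estate is divided into 3 equal shares of 1/3 among Midori, Haruki, Mariko.
Midori is living and takes 1/3.
Haruki is living and takes 1/3.
Mariko is living and takes 1/3.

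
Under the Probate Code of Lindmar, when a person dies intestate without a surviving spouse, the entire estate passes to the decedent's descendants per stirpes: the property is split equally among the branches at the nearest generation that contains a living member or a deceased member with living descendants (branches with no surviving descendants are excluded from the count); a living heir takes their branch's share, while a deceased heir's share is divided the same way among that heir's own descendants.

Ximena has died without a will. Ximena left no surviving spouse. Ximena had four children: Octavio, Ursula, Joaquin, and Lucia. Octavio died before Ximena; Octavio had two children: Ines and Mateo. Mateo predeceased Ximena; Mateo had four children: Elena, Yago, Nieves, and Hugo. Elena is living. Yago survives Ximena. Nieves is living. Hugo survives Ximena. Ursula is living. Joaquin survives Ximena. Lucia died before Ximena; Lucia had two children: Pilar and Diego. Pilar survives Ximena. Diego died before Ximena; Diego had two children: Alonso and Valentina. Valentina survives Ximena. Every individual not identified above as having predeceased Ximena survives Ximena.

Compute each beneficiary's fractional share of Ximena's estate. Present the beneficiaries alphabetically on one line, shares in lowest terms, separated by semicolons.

Alonso 1/16; Elena 1/32; Hugo 1/32; Ines 1/8; Joaquin 1/4; Nieves 1/32; Pilar 1/8; Ursula 1/4; Valentina 1/16; Yago 1/32

There is no surviving spouse, so the entire estate passes to Ximena's descendants per stirpes.
The estate is divided into 4 equal shares of 1/4 among Octavio, Ursula, Joaquin, Lucia.
Octavio predeceased; the 1/4 allotted to Octavio's branch passes to Octavio's issue by representation.
The 1/4 is divided into 2 equal shares of 1/8 among Ines, Mateo.
Ines is living and takes 1/8.
Mateo predeceased; the 1/8 allotted to Mateo's branch passes to Mateo's issue by representation.
The 1/8 is divided into 4 equal shares of 1/32 among Elena, Yago, Nieves, Hugo.
Elena is living and takes 1/32.
Yago is living and takes 1/32.
Nieves is living and takes 1/32.
Hugo is living and takes 1/32.
Ursula is living and takes 1/4.
Joaquin is living and takes 1/4.
Lucia predeceased; the 1/4 allotted to Lucia's branch passes to Lucia's issue by representation.
The 1/4 is divided into 2 equal shares of 1/8 among Pilar, Diego.
Pilar is living and takes 1/8.
Diego predeceased; the 1/8 allotted to Diego's branch passes to Diego's issue by representation.
The 1/8 is divided into 2 equal shares of 1/16 among Alonso, Valentina.
Alonso is living and takes 1/16.
Valentina is living and takes 1/16.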